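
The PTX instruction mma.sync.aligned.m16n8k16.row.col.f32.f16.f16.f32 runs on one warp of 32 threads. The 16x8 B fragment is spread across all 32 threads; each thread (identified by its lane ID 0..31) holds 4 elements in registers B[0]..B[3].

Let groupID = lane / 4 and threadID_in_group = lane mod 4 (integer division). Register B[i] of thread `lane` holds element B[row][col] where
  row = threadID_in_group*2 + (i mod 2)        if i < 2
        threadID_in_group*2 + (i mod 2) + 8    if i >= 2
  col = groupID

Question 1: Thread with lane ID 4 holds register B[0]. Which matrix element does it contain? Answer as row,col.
lane 4->4/4=1, 4 mod 4=0
i=0  r:2·0+0+0->0  c:1

0,1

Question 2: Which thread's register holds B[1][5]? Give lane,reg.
c=5->g=5  r=1->rb=0,t=0,b0=1
L=5*4+0=20  i=0*2+1=1

20,1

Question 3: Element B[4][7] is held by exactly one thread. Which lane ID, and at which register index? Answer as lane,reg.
30,0

c=7⇒gr=7  r=4⇒Rb=0,th=2,odd=0
L=7*4+2=30  i=0*2+0=0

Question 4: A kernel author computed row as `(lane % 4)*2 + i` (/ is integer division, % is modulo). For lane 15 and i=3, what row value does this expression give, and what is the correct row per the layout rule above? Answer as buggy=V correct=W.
buggy=9 correct=15

`(lane % 4)*2 + i`[15,3]⇒9
15: gr=3,th=3
[3] (3*2+1+8,3) = (15,3)
row: 9 vs 15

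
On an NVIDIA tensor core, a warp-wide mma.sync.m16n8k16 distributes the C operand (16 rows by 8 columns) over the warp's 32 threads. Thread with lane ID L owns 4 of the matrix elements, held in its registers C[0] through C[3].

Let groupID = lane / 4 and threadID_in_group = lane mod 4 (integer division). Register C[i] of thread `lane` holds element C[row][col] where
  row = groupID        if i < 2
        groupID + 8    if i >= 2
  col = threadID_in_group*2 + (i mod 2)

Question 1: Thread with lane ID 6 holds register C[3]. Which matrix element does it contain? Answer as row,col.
lane 6→6/4=1, 6 mod 4=2
i=3  r:1+8→9  c:2·2+1→5

9,5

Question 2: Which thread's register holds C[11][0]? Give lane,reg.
12,2

r:11=>grp=3,rB=1  c:0=>tig=0,lo=0
L=3*4+0=12  i=1*2+0=2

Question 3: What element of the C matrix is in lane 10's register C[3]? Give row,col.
10,5

L=10=>grp=10>>2=2, tig=10&3=2
[3]=>row 2+8=10  col 2·2+1=5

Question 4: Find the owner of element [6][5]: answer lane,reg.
r=6→G=6,rhi=0  c=5→T=2,p=1
L=6*4+2=26  i=0*2+1=1

26,1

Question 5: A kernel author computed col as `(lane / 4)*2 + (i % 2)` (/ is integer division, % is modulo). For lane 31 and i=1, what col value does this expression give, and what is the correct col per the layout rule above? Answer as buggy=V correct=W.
`(lane / 4)*2 + (i % 2)`[31,1]⇒15
lane 31: gr=7 (31/4), th=3 (31%4)
i=1: r=7+0=7, c=3*2+1=7
col: 15 vs 7

buggy=15 correct=7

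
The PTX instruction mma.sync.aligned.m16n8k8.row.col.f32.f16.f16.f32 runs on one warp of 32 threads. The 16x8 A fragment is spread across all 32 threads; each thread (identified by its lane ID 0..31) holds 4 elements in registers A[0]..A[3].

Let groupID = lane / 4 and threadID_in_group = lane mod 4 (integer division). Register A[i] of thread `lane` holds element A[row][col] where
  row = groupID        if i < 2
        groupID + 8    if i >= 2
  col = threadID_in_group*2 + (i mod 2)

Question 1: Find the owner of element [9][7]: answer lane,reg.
r=9->g=1,rb=1  c=7->t=3,b0=1
L=1*4+3=7  i=1*2+1=3

7,3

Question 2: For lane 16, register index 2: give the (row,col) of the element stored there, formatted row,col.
12,0

lane 16: gid=4 (16/4), tid=0 (16%4)
i=2: r=4+8=12, c=0*2+0=0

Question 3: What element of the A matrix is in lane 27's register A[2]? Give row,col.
14,6

lane 27⇒27/4=6, 27 mod 4=3
i=2  r:6+8⇒14  c:2·3+0⇒6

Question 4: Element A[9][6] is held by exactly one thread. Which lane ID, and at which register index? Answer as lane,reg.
7,2

r=9→G=1,rhi=1  c=6→T=3,p=0
L=1*4+3=7  i=1*2+0=2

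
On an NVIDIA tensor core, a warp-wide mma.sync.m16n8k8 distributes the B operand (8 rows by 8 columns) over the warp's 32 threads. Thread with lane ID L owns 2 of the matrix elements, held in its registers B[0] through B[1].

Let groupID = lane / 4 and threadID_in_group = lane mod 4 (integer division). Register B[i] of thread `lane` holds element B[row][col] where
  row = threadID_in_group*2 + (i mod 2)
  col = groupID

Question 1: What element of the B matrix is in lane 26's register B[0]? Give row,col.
L=26⇒gr=26>>2=6, th=26&3=2
[0]⇒row 2·2+0=4  col gr=6

4,6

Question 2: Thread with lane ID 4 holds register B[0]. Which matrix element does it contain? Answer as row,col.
lane 4: grp=1 (4/4), tig=0 (4%4)
i=0: r=0*2+0=0, c=grp=1

0,1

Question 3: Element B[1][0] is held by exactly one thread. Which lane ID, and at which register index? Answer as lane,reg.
c=0->g=0  r=1->t=0,b0=1
L=0*4+0=0  i=1=1

0,1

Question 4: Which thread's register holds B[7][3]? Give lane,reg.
c:3=>grp=3  r:7=>tig=3,lo=1
L=3*4+3=15  i=1=1

15,1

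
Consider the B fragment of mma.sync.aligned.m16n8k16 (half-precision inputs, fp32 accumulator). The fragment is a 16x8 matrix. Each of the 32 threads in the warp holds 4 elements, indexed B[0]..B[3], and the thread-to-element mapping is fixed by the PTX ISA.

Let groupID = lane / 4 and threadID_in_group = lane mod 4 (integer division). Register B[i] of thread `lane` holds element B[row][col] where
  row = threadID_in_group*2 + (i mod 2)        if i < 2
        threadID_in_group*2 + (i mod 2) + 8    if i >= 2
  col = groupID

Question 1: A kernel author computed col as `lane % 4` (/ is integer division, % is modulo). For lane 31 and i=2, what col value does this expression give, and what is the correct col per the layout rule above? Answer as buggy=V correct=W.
`lane % 4`[31,2]→3
lane 31: G=7 (31/4), T=3 (31%4)
i=2: r=3*2+0+8=14, c=G=7
col: 3 vs 7

buggy=3 correct=7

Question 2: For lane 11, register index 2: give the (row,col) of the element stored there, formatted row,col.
14,2

11: gr=2,th=3
[2] (3*2+0+8,2) = (14,2)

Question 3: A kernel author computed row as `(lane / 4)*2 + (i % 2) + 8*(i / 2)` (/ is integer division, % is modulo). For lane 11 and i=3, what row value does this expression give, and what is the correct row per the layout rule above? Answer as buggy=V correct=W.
buggy=13 correct=15

`(lane / 4)*2 + (i % 2) + 8*(i / 2)`[11,3]→13
lane 11→11/4=2, 11 mod 4=3
i=3  r:2·3+1+8→15  c:2
row: 13 vs 15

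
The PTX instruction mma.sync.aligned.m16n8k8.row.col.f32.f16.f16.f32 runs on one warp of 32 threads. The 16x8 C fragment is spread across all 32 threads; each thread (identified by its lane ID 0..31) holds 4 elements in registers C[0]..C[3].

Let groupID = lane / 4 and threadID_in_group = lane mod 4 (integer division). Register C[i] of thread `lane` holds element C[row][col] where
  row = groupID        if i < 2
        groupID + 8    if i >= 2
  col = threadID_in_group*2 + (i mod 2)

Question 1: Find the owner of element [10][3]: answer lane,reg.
9,3

r:10=>grp=2,rB=1  c:3=>tig=1,lo=1
L=2*4+1=9  i=1*2+1=3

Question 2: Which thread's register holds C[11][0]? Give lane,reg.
12,2

r=11→G=3,rhi=1  c=0→T=0,p=0
L=3*4+0=12  i=1*2+0=2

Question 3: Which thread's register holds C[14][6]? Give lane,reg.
r:14=>grp=6,rB=1  c:6=>tig=3,lo=0
L=6*4+3=27  i=1*2+0=2

27,2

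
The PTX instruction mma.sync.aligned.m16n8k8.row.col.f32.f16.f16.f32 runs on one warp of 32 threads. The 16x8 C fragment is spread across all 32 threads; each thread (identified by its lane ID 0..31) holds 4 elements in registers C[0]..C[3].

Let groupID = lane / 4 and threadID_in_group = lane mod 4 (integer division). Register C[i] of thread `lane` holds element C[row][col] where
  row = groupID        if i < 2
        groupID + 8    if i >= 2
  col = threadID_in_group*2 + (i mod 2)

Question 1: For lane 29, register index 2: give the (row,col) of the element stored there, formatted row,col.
lane 29=>29/4=7, 29 mod 4=1
i=2  r:7+8=>15  c:2·1+0=>2

15,2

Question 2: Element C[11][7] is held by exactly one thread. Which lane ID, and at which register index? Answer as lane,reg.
15,3

r: 11->gid=3,r8=1  c: 7->tid=3,i&1=1
L=3*4+3=15  i=1*2+1=3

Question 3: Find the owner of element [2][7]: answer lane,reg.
11,1

r=2->g=2,rb=0  c=7->t=3,b0=1
L=2*4+3=11  i=0*2+1=1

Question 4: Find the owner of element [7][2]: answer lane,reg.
r:7=>grp=7,rB=0  c:2=>tig=1,lo=0
L=7*4+1=29  i=0*2+0=0

29,0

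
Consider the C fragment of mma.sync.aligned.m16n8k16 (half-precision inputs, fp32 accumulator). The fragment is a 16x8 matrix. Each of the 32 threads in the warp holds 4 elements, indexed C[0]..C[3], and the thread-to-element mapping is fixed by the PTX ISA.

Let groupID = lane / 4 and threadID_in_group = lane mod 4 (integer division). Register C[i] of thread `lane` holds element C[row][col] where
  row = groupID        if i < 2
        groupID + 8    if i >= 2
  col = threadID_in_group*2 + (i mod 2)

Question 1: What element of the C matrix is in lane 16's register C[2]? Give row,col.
12,0

lane 16: grp=4 (16/4), tig=0 (16%4)
i=2: r=4+8=12, c=0*2+0=0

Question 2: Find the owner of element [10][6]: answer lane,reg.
r:10=>grp=2,rB=1  c:6=>tig=3,lo=0
L=2*4+3=11  i=1*2+0=2

11,2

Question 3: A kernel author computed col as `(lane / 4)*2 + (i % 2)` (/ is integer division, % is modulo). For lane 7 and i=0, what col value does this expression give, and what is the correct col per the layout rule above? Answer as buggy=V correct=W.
`(lane / 4)*2 + (i % 2)`[7,0]->2
lane 7->7/4=1, 7 mod 4=3
i=0  r:1+0->1  c:2·3+0->6
col: 2 vs 6

buggy=2 correct=6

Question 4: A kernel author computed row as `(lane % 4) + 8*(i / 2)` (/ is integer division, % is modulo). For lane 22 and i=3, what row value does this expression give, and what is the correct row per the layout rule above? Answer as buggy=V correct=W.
buggy=10 correct=13

`(lane % 4) + 8*(i / 2)`[22,3]->10
lane 22->22/4=5, 22 mod 4=2
i=3  r:5+8->13  c:2·2+1->5
row: 10 vs 13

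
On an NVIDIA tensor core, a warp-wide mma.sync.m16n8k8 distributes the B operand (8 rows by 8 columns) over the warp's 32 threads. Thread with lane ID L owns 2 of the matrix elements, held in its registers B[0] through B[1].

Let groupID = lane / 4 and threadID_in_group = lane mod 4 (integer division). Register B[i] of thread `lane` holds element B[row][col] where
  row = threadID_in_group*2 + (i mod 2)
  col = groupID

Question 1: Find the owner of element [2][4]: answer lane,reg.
17,0

c=4→G=4  r=2→T=1,p=0
L=4*4+1=17  i=0=0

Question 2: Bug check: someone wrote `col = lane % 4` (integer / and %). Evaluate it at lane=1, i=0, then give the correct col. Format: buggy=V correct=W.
buggy=1 correct=0

`lane % 4`[1,0]->1
lane 1: g=0 (1/4), t=1 (1%4)
i=0: r=1*2+0=2, c=g=0
col: 1 vs 0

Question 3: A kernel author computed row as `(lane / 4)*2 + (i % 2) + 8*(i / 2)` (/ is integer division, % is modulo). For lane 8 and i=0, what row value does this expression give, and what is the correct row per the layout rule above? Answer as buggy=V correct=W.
`(lane / 4)*2 + (i % 2) + 8*(i / 2)`[8,0]⇒4
lane 8: gr=2 (8/4), th=0 (8%4)
i=0: r=0*2+0=0, c=gr=2
row: 4 vs 0

buggy=4 correct=0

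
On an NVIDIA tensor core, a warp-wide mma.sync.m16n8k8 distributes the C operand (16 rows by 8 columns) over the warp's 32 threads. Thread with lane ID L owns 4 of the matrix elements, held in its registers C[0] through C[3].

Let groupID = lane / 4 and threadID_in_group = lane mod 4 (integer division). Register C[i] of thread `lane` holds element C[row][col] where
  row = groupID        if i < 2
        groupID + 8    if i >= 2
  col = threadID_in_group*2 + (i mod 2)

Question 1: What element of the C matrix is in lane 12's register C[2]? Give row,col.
11,0

L=12=>grp=12>>2=3, tig=12&3=0
[2]=>row 3+8=11  col 0·2+0=0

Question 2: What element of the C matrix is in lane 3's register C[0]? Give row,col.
0,6

lane 3=>3/4=0, 3 mod 4=3
i=0  r:0+0=>0  c:2·3+0=>6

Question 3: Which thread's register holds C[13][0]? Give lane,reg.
r=13→G=5,rhi=1  c=0→T=0,p=0
L=5*4+0=20  i=1*2+0=2

20,2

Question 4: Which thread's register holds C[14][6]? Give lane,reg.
r:14=>grp=6,rB=1  c:6=>tig=3,lo=0
L=6*4+3=27  i=1*2+0=2

27,2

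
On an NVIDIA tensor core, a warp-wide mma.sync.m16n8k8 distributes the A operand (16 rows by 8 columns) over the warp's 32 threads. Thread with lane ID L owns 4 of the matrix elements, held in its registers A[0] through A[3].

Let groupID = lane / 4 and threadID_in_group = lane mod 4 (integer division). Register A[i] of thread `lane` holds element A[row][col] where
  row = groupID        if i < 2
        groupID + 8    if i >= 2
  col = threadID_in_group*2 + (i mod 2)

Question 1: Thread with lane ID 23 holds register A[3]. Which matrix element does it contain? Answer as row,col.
13,7

23: gid=5,tid=3
[3] (5+8,3*2+1) = (13,7)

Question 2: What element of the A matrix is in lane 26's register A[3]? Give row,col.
14,5

lane 26: grp=6 (26/4), tig=2 (26%4)
i=3: r=6+8=14, c=2*2+1=5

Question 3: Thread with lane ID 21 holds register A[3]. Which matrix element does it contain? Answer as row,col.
21: g=5,t=1
[3] (5+8,1*2+1) = (13,3)

13,3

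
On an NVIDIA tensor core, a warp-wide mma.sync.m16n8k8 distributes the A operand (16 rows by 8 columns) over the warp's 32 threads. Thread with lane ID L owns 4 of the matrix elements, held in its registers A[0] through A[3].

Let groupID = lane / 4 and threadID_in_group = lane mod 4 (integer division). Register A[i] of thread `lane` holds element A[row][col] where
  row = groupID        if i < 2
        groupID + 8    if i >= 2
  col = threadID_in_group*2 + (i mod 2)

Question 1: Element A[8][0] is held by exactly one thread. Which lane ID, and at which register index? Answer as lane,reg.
r:8=>grp=0,rB=1  c:0=>tig=0,lo=0
L=0*4+0=0  i=1*2+0=2

0,2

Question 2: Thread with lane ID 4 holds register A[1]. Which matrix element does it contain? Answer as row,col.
L=4=>grp=4>>2=1, tig=4&3=0
[1]=>row 1+0=1  col 0·2+1=1

1,1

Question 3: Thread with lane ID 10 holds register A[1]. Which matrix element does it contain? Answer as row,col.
2,5

lane 10: grp=2 (10/4), tig=2 (10%4)
i=1: r=2+0=2, c=2*2+1=5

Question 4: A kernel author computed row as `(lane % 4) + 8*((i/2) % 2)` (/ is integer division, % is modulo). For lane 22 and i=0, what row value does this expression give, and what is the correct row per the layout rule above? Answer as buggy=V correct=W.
buggy=2 correct=5

`(lane % 4) + 8*((i/2) % 2)`[22,0]→2
lane 22→22/4=5, 22 mod 4=2
i=0  r:5+0→5  c:2·2+0→4
row: 2 vs 5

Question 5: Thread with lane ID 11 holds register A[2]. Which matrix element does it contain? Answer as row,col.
lane 11=>11/4=2, 11 mod 4=3
i=2  r:2+8=>10  c:2·3+0=>6

10,6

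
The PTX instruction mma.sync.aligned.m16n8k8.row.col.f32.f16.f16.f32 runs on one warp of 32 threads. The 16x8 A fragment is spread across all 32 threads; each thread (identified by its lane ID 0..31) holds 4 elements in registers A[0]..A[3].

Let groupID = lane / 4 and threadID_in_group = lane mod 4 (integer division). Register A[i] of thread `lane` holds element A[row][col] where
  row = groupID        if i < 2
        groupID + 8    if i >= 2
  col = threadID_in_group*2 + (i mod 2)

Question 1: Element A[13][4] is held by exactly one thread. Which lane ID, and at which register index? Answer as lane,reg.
22,2

r: 13->gid=5,r8=1  c: 4->tid=2,i&1=0
L=5*4+2=22  i=1*2+0=2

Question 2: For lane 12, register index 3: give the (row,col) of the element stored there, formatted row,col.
11,1

12: G=3,T=0
[3] (3+8,0*2+1) = (11,1)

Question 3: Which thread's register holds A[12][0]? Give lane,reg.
r=12⇒gr=4,Rb=1  c=0⇒th=0,odd=0
L=4*4+0=16  i=1*2+0=2

16,2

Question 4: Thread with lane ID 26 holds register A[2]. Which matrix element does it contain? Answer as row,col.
26: G=6,T=2
[2] (6+8,2*2+0) = (14,4)

14,4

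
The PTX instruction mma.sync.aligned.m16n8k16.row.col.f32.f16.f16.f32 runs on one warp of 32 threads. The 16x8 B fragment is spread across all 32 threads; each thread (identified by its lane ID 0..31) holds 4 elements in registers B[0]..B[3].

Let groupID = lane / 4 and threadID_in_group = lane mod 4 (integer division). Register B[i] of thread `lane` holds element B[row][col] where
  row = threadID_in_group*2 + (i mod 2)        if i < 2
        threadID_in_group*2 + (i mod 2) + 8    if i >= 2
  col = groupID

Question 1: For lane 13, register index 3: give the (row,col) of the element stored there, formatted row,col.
L=13->g=13>>2=3, t=13&3=1
[3]->row 1·2+1+8=11  col g=3

11,3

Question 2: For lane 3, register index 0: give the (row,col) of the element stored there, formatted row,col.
L=3->gid=3>>2=0, tid=3&3=3
[0]->row 3·2+0+0=6  col gid=0

6,0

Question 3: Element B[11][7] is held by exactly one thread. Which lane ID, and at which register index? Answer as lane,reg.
29,3

c=7→G=7  r=11→rhi=1,T=1,p=1
L=7*4+1=29  i=1*2+1=3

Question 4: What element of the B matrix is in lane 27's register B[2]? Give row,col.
lane 27=>27/4=6, 27 mod 4=3
i=2  r:2·3+0+8=>14  c:6

14,6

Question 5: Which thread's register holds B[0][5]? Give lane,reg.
c=5→G=5  r=0→rhi=0,T=0,p=0
L=5*4+0=20  i=0*2+0=0

20,0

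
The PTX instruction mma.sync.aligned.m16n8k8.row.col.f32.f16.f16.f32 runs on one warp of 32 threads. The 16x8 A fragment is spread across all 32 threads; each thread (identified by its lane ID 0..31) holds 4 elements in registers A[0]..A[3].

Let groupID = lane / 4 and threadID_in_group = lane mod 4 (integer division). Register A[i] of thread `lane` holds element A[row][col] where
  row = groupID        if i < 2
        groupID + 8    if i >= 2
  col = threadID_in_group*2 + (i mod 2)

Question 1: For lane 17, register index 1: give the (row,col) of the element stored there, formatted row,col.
17: grp=4,tig=1
[1] (4+0,1*2+1) = (4,3)

4,3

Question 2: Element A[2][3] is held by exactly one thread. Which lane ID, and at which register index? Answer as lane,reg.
9,1

r=2->g=2,rb=0  c=3->t=1,b0=1
L=2*4+1=9  i=0*2+1=1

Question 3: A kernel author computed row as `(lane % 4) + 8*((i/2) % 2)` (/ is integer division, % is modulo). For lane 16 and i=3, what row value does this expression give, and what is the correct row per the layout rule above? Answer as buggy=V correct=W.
`(lane % 4) + 8*((i/2) % 2)`[16,3]->8
lane 16->16/4=4, 16 mod 4=0
i=3  r:4+8->12  c:2·0+1->1
row: 8 vs 12

buggy=8 correct=12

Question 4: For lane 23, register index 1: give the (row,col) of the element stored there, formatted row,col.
5,7

L=23->g=23>>2=5, t=23&3=3
[1]->row 5+0=5  col 3·2+1=7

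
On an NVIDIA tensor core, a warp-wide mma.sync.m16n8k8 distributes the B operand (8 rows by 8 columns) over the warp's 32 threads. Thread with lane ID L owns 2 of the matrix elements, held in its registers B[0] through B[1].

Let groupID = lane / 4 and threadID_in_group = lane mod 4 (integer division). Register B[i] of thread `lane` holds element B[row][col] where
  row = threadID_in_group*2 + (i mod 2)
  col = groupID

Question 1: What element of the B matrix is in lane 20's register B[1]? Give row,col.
lane 20: grp=5 (20/4), tig=0 (20%4)
i=1: r=0*2+1=1, c=grp=5

1,5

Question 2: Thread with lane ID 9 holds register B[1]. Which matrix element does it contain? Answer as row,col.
3,2

L=9→G=9>>2=2, T=9&3=1
[1]→row 1·2+1=3  col G=2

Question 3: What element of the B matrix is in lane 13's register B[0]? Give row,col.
13: G=3,T=1
[0] (1*2+0,3) = (2,3)

2,3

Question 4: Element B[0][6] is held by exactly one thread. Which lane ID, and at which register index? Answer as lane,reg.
c=6⇒gr=6  r=0⇒th=0,odd=0
L=6*4+0=24  i=0=0

24,0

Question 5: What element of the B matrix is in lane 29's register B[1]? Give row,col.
3,7

lane 29: grp=7 (29/4), tig=1 (29%4)
i=1: r=1*2+1=3, c=grp=7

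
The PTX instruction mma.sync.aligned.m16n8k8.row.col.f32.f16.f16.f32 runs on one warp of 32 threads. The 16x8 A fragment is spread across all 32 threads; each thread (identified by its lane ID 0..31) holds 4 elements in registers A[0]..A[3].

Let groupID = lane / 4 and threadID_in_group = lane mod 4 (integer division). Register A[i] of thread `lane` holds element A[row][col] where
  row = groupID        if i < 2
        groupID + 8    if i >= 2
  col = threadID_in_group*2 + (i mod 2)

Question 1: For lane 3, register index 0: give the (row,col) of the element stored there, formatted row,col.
lane 3: G=0 (3/4), T=3 (3%4)
i=0: r=0+0=0, c=3*2+0=6

0,6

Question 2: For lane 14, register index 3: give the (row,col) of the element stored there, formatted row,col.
11,5

L=14→G=14>>2=3, T=14&3=2
[3]→row 3+8=11  col 2·2+1=5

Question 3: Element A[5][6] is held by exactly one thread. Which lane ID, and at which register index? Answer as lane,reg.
r=5->g=5,rb=0  c=6->t=3,b0=0
L=5*4+3=23  i=0*2+0=0

23,0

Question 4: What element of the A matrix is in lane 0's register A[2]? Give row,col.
L=0->gid=0>>2=0, tid=0&3=0
[2]->row 0+8=8  col 0·2+0=0

8,0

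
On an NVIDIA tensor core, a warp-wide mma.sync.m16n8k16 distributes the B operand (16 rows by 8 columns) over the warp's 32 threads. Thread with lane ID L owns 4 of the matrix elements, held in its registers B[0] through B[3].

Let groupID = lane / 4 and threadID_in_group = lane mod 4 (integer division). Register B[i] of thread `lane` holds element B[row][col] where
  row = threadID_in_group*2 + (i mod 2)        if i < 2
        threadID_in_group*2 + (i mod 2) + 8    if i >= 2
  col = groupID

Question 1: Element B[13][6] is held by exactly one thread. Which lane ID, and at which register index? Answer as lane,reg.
26,3

c: 6->gid=6  r: 13->r8=1,tid=2,i&1=1
L=6*4+2=26  i=1*2+1=3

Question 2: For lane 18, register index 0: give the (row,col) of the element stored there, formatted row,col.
lane 18: gr=4 (18/4), th=2 (18%4)
i=0: r=2*2+0+0=4, c=gr=4

4,4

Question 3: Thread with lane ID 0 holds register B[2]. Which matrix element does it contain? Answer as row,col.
8,0

lane 0->0/4=0, 0 mod 4=0
i=2  r:2·0+0+8->8  c:0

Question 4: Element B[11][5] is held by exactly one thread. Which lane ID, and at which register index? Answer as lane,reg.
21,3

c: 5->gid=5  r: 11->r8=1,tid=1,i&1=1
L=5*4+1=21  i=1*2+1=3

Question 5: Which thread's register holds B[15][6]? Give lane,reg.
c: 6->gid=6  r: 15->r8=1,tid=3,i&1=1
L=6*4+3=27  i=1*2+1=3

27,3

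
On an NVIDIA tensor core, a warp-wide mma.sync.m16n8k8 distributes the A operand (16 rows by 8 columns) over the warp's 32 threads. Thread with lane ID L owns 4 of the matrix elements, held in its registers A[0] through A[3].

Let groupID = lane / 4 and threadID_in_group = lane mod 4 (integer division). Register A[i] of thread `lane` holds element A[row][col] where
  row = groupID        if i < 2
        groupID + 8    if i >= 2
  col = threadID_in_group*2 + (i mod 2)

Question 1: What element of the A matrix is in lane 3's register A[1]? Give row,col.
0,7

3: G=0,T=3
[1] (0+0,3*2+1) = (0,7)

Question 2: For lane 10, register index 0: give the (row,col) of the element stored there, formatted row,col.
10: gid=2,tid=2
[0] (2+0,2*2+0) = (2,4)

2,4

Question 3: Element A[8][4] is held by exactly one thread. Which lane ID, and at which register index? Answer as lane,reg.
2,2

r=8→G=0,rhi=1  c=4→T=2,p=0
L=0*4+2=2  i=1*2+0=2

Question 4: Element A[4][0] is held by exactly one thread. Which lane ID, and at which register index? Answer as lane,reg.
16,0

r:4=>grp=4,rB=0  c:0=>tig=0,lo=0
L=4*4+0=16  i=0*2+0=0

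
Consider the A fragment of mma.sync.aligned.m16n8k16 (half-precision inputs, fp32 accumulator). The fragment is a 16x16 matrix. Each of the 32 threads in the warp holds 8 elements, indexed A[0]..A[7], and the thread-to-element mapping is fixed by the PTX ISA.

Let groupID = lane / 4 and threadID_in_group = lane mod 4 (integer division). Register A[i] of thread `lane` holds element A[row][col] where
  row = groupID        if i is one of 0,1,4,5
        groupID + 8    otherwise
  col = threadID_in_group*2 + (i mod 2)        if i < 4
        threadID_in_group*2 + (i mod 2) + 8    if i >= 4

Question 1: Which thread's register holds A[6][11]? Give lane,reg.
25,5

r=6⇒gr=6,Rb=0  c=11⇒Cb=1,th=1,odd=1
L=6*4+1=25  i=1*4+0*2+1=5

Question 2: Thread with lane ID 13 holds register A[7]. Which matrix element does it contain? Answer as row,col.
11,11

L=13→G=13>>2=3, T=13&3=1
[7]→row 3+8=11  col 1·2+1+8=11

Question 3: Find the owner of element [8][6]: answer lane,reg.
3,2

r=8→G=0,rhi=1  c=6→chi=0,T=3,p=0
L=0*4+3=3  i=0*4+1*2+0=2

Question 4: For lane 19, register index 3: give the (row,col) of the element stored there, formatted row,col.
lane 19→19/4=4, 19 mod 4=3
i=3  r:4+8→12  c:2·3+1+0→7

12,7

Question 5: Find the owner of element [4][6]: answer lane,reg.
r:4=>grp=4,rB=0  c:6=>cB=0,tig=3,lo=0
L=4*4+3=19  i=0*4+0*2+0=0

19,0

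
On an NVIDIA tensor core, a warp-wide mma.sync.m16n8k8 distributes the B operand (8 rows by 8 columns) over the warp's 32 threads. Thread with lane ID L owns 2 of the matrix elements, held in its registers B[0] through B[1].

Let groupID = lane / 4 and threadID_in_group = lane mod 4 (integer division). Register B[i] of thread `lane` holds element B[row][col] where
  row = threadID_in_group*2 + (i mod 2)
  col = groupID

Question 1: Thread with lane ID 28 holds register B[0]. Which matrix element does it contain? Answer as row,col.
0,7

lane 28->28/4=7, 28 mod 4=0
i=0  r:2·0+0->0  c:7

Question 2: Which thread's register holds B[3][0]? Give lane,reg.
1,1

c=0->g=0  r=3->t=1,b0=1
L=0*4+1=1  i=1=1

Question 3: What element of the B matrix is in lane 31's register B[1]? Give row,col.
lane 31->31/4=7, 31 mod 4=3
i=1  r:2·3+1->7  c:7

7,7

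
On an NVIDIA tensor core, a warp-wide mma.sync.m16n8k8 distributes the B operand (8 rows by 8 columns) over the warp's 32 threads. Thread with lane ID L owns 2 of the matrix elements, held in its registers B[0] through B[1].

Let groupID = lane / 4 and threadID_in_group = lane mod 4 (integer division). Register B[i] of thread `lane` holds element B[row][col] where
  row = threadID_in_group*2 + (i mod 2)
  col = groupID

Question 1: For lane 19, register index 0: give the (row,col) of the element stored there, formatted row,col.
6,4

lane 19=>19/4=4, 19 mod 4=3
i=0  r:2·3+0=>6  c:4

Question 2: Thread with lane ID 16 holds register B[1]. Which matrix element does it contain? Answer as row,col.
1,4

L=16->gid=16>>2=4, tid=16&3=0
[1]->row 0·2+1=1  col gid=4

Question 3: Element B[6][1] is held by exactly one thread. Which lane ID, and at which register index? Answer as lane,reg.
c=1→G=1  r=6→T=3,p=0
L=1*4+3=7  i=0=0

7,0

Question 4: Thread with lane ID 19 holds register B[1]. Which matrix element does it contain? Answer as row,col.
7,4

lane 19=>19/4=4, 19 mod 4=3
i=1  r:2·3+1=>7  c:4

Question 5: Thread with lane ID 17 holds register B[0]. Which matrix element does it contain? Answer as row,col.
2,4

L=17=>grp=17>>2=4, tig=17&3=1
[0]=>row 1·2+0=2  col grp=4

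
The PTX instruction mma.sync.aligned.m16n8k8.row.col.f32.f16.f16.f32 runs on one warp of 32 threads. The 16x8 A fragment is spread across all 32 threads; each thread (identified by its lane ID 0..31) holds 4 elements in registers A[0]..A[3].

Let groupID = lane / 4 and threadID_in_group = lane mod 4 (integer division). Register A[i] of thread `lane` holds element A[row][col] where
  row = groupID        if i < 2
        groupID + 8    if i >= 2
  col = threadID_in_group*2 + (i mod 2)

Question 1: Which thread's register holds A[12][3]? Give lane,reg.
17,3

r=12->g=4,rb=1  c=3->t=1,b0=1
L=4*4+1=17  i=1*2+1=3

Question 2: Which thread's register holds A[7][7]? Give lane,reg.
r=7→G=7,rhi=0  c=7→T=3,p=1
L=7*4+3=31  i=0*2+1=1

31,1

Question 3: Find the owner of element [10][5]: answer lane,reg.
10,3

r=10⇒gr=2,Rb=1  c=5⇒th=2,odd=1
L=2*4+2=10  i=1*2+1=3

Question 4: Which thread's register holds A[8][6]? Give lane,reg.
r:8=>grp=0,rB=1  c:6=>tig=3,lo=0
L=0*4+3=3  i=1*2+0=2

3,2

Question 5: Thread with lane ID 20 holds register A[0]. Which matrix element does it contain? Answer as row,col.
20: gr=5,th=0
[0] (5+0,0*2+0) = (5,0)

5,0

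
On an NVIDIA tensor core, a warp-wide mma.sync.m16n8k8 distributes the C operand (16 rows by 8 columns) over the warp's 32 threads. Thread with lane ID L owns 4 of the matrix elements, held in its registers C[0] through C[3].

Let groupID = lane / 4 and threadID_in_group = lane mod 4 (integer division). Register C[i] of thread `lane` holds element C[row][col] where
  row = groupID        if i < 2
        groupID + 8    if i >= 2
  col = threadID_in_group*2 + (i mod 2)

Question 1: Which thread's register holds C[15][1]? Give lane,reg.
r=15⇒gr=7,Rb=1  c=1⇒th=0,odd=1
L=7*4+0=28  i=1*2+1=3

28,3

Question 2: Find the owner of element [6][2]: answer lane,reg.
r=6⇒gr=6,Rb=0  c=2⇒th=1,odd=0
L=6*4+1=25  i=0*2+0=0

25,0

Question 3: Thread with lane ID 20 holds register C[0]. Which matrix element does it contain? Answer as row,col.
lane 20→20/4=5, 20 mod 4=0
i=0  r:5+0→5  c:2·0+0→0

5,0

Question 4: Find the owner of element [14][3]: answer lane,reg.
25,3

r: 14->gid=6,r8=1  c: 3->tid=1,i&1=1
L=6*4+1=25  i=1*2+1=3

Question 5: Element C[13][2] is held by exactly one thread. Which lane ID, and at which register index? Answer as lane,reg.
r=13→G=5,rhi=1  c=2→T=1,p=0
L=5*4+1=21  i=1*2+0=2

21,2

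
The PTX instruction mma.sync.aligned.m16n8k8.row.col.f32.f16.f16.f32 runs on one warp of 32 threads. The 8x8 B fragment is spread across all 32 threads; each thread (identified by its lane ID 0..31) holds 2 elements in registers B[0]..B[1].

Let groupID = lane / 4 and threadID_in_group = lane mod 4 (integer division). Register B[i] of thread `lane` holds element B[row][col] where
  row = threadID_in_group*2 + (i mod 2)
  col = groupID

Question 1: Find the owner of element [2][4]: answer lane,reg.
c=4→G=4  r=2→T=1,p=0
L=4*4+1=17  i=0=0

17,0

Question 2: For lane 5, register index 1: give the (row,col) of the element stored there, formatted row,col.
L=5->gid=5>>2=1, tid=5&3=1
[1]->row 1·2+1=3  col gid=1

3,1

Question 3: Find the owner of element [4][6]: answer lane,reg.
26,0

c=6->g=6  r=4->t=2,b0=0
L=6*4+2=26  i=0=0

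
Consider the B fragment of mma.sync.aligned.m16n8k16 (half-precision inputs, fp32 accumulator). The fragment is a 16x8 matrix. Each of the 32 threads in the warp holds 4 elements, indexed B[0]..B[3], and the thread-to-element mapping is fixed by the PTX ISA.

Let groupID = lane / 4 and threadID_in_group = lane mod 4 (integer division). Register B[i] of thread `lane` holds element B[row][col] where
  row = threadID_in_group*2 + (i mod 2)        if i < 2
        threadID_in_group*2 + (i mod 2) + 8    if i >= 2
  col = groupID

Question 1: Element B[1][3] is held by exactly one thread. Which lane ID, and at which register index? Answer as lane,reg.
12,1

c: 3->gid=3  r: 1->r8=0,tid=0,i&1=1
L=3*4+0=12  i=0*2+1=1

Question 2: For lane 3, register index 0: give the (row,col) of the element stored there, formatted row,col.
lane 3->3/4=0, 3 mod 4=3
i=0  r:2·3+0+0->6  c:0

6,0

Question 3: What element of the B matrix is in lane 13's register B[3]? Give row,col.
11,3

lane 13->13/4=3, 13 mod 4=1
i=3  r:2·1+1+8->11  c:3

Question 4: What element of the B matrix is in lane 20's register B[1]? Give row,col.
20: g=5,t=0
[1] (0*2+1+0,5) = (1,5)

1,5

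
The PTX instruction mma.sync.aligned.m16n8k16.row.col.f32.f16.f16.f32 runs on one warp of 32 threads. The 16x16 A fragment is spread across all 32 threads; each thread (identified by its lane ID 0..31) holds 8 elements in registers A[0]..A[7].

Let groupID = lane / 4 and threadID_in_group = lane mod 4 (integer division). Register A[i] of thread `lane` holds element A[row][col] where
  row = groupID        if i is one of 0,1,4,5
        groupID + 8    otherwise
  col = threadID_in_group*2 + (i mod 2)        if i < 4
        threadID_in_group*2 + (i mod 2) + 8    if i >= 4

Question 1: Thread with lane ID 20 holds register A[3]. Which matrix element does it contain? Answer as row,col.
13,1

L=20→G=20>>2=5, T=20&3=0
[3]→row 5+8=13  col 0·2+1+0=1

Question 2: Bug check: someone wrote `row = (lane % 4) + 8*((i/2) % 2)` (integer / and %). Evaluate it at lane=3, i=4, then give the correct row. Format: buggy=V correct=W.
buggy=3 correct=0

`(lane % 4) + 8*((i/2) % 2)`[3,4]->3
lane 3->3/4=0, 3 mod 4=3
i=4  r:0+0->0  c:2·3+0+8->14
row: 3 vs 0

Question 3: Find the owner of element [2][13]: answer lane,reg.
r=2->g=2,rb=0  c=13->cb=1,t=2,b0=1
L=2*4+2=10  i=1*4+0*2+1=5

10,5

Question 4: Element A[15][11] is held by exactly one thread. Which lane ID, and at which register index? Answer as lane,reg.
r: 15->gid=7,r8=1  c: 11->c8=1,tid=1,i&1=1
L=7*4+1=29  i=1*4+1*2+1=7

29,7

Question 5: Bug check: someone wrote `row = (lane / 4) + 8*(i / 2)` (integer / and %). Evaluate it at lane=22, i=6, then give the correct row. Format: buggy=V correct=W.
`(lane / 4) + 8*(i / 2)`[22,6]->29
L=22->gid=22>>2=5, tid=22&3=2
[6]->row 5+8=13  col 2·2+0+8=12
row: 29 vs 13

buggy=29 correct=13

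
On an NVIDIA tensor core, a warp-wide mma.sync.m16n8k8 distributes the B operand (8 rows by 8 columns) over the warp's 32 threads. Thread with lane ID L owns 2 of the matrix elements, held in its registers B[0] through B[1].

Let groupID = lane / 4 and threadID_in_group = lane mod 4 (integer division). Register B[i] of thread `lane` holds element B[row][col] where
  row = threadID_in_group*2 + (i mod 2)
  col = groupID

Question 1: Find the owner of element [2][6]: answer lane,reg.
25,0

c:6=>grp=6  r:2=>tig=1,lo=0
L=6*4+1=25  i=0=0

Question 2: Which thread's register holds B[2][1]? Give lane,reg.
5,0

c=1→G=1  r=2→T=1,p=0
L=1*4+1=5  i=0=0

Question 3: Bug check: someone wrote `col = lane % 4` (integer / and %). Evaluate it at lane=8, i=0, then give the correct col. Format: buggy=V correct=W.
`lane % 4`[8,0]->0
8: gid=2,tid=0
[0] (0*2+0,2) = (0,2)
col: 0 vs 2

buggy=0 correct=2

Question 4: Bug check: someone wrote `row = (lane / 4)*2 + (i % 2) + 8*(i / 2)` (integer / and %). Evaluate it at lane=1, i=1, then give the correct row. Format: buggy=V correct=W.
buggy=1 correct=3

`(lane / 4)*2 + (i % 2) + 8*(i / 2)`[1,1]=>1
1: grp=0,tig=1
[1] (1*2+1,0) = (3,0)
row: 1 vs 3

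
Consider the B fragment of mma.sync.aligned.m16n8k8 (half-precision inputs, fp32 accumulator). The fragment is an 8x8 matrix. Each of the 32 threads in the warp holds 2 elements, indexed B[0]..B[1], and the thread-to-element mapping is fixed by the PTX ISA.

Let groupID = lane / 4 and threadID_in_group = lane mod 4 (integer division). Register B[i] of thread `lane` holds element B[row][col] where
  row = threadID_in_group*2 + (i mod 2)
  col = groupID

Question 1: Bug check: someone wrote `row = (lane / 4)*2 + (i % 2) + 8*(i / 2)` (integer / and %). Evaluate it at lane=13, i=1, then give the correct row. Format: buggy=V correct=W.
`(lane / 4)*2 + (i % 2) + 8*(i / 2)`[13,1]⇒7
lane 13⇒13/4=3, 13 mod 4=1
i=1  r:2·1+1⇒3  c:3
row: 7 vs 3

buggy=7 correct=3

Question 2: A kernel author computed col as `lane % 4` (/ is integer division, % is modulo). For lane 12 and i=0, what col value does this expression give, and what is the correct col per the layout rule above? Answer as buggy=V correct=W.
buggy=0 correct=3

`lane % 4`[12,0]→0
lane 12→12/4=3, 12 mod 4=0
i=0  r:2·0+0→0  c:3
col: 0 vs 3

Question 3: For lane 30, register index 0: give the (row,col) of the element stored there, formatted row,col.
4,7

lane 30→30/4=7, 30 mod 4=2
i=0  r:2·2+0→4  c:7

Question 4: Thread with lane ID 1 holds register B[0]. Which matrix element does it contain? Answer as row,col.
lane 1=>1/4=0, 1 mod 4=1
i=0  r:2·1+0=>2  c:0

2,0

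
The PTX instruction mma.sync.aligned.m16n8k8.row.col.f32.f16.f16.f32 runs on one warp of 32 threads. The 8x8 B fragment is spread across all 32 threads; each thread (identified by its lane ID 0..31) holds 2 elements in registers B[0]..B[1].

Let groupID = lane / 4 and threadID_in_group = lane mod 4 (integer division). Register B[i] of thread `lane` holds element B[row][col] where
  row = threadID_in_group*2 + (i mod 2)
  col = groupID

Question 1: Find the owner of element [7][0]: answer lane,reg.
c:0=>grp=0  r:7=>tig=3,lo=1
L=0*4+3=3  i=1=1

3,1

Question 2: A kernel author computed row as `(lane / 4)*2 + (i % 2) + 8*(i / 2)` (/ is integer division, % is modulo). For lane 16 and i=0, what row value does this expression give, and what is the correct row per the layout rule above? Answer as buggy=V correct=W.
`(lane / 4)*2 + (i % 2) + 8*(i / 2)`[16,0]⇒8
lane 16: gr=4 (16/4), th=0 (16%4)
i=0: r=0*2+0=0, c=gr=4
row: 8 vs 0

buggy=8 correct=0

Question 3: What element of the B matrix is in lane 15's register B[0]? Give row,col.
6,3

L=15→G=15>>2=3, T=15&3=3
[0]→row 3·2+0=6  col G=3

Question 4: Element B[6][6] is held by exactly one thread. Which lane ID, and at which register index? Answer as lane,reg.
c=6->g=6  r=6->t=3,b0=0
L=6*4+3=27  i=0=0

27,0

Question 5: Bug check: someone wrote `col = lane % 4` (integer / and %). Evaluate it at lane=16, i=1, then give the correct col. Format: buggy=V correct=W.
`lane % 4`[16,1]->0
16: gid=4,tid=0
[1] (0*2+1,4) = (1,4)
col: 0 vs 4

buggy=0 correct=4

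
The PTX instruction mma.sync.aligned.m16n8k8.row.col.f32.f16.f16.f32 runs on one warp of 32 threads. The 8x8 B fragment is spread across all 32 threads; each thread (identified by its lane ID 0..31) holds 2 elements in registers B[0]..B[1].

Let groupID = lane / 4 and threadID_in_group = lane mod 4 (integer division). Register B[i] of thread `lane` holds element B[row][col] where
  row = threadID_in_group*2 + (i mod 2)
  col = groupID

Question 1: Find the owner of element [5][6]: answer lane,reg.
c=6⇒gr=6  r=5⇒th=2,odd=1
L=6*4+2=26  i=1=1

26,1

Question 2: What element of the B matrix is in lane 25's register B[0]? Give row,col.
L=25=>grp=25>>2=6, tig=25&3=1
[0]=>row 1·2+0=2  col grp=6

2,6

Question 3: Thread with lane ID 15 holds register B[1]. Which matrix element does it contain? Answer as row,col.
7,3

15: g=3,t=3
[1] (3*2+1,3) = (7,3)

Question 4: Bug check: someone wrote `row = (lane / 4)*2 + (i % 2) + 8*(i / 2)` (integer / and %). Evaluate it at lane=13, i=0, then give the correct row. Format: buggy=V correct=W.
`(lane / 4)*2 + (i % 2) + 8*(i / 2)`[13,0]→6
lane 13: G=3 (13/4), T=1 (13%4)
i=0: r=1*2+0=2, c=G=3
row: 6 vs 2

buggy=6 correct=2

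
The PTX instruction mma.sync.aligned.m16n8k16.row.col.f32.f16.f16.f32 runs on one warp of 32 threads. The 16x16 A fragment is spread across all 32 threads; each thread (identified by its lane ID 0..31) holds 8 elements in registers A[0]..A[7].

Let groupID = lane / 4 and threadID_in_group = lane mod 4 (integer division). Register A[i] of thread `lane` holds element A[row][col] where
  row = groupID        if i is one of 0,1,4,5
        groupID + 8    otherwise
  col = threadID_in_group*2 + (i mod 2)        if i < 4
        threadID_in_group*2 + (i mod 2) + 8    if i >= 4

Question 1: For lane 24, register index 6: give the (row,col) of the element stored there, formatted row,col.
14,8

24: gr=6,th=0
[6] (6+8,0*2+0+8) = (14,8)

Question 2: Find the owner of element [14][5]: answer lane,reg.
26,3

r=14⇒gr=6,Rb=1  c=5⇒Cb=0,th=2,odd=1
L=6*4+2=26  i=0*4+1*2+1=3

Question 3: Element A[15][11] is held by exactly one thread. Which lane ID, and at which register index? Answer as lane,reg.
29,7

r=15->g=7,rb=1  c=11->cb=1,t=1,b0=1
L=7*4+1=29  i=1*4+1*2+1=7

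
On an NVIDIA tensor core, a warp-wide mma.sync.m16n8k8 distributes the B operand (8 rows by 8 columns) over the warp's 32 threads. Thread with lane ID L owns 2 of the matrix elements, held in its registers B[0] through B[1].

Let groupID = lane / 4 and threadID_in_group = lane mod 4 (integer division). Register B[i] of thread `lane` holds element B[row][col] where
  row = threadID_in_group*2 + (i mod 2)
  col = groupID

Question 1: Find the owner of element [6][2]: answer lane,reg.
c: 2->gid=2  r: 6->tid=3,i&1=0
L=2*4+3=11  i=0=0

11,0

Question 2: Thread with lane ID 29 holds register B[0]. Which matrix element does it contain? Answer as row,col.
lane 29: gr=7 (29/4), th=1 (29%4)
i=0: r=1*2+0=2, c=gr=7

2,7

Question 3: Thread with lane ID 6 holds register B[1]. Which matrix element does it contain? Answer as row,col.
5,1

lane 6⇒6/4=1, 6 mod 4=2
i=1  r:2·2+1⇒5  c:1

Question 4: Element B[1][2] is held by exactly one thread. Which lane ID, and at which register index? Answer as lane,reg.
c=2->g=2  r=1->t=0,b0=1
L=2*4+0=8  i=1=1

8,1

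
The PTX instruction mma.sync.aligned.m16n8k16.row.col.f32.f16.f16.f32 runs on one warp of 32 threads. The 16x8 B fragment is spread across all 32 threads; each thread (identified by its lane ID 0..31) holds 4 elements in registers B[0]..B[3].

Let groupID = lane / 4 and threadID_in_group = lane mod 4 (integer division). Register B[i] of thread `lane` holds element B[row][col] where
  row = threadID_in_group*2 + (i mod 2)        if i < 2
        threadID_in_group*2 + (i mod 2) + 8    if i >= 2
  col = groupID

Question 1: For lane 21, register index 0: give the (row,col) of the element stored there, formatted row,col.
lane 21→21/4=5, 21 mod 4=1
i=0  r:2·1+0+0→2  c:5

2,5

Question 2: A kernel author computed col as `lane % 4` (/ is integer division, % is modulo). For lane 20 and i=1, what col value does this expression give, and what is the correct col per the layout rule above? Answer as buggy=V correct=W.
buggy=0 correct=5

`lane % 4`[20,1]=>0
lane 20=>20/4=5, 20 mod 4=0
i=1  r:2·0+1+0=>1  c:5
col: 0 vs 5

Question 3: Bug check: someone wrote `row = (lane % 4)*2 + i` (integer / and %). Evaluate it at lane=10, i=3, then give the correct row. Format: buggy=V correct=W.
buggy=7 correct=13

`(lane % 4)*2 + i`[10,3]=>7
lane 10=>10/4=2, 10 mod 4=2
i=3  r:2·2+1+8=>13  c:2
row: 7 vs 13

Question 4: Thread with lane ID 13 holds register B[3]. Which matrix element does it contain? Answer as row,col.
lane 13: G=3 (13/4), T=1 (13%4)
i=3: r=1*2+1+8=11, c=G=3

11,3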